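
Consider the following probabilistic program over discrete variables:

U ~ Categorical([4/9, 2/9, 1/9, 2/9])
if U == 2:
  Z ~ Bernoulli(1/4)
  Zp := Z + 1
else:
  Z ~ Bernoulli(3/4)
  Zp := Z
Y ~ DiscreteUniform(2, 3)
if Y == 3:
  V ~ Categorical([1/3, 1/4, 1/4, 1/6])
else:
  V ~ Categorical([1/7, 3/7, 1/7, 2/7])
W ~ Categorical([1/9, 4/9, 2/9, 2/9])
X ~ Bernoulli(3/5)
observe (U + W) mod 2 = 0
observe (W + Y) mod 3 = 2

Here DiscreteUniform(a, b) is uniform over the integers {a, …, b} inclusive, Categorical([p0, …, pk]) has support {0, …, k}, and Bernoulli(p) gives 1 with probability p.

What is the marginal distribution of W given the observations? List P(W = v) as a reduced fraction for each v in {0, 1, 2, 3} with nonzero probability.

Enumerate traces; 96 have nonzero weight after conditioning:
  (U=0, Z=0, Y=2, V=0, W=0, X=0) weight 1/2835
  (U=0, Z=0, Y=2, V=0, W=0, X=1) weight 1/1890
  (U=0, Z=0, Y=2, V=1, W=0, X=0) weight 1/945
  (U=0, Z=0, Y=2, V=1, W=0, X=1) weight 1/630
  (U=0, Z=0, Y=2, V=2, W=0, X=0) weight 1/2835
  (U=0, Z=0, Y=2, V=2, W=0, X=1) weight 1/1890
  (U=0, Z=0, Y=2, V=3, W=0, X=0) weight 2/2835
  (U=0, Z=0, Y=2, V=3, W=0, X=1) weight 1/945
  (U=0, Z=0, Y=3, V=0, W=2, X=0) weight 2/1215
  (U=1, Z=0, Y=2, V=0, W=3, X=0) weight 1/2835
  … 86 more
Group by W:
  weight(W=0) = 5/162
  weight(W=2) = 5/81
  weight(W=3) = 4/81
Total weight = 5/162 + 5/81 + 4/81 = 23/162
P(W=0 | obs) = 5/162 / 23/162 = 5/23
P(W=2 | obs) = 5/81 / 23/162 = 10/23
P(W=3 | obs) = 4/81 / 23/162 = 8/23

P(W=0) = 5/23, P(W=2) = 10/23, P(W=3) = 8/23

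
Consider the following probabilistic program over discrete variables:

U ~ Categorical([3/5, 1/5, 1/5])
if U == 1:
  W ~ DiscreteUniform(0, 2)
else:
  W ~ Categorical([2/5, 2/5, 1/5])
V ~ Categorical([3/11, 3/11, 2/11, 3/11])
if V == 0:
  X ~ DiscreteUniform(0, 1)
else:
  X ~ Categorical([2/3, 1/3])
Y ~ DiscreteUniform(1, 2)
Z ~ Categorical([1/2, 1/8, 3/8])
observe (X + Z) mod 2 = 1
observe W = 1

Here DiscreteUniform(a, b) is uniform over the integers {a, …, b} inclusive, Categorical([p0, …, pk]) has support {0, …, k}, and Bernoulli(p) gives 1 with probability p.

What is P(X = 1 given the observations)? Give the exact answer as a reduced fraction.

Enumerate traces; 72 have nonzero weight after conditioning:
  (U=0, W=1, V=0, X=0, Y=1, Z=1) weight 9/4400
  (U=0, W=1, V=0, X=0, Y=2, Z=1) weight 9/4400
  (U=0, W=1, V=0, X=1, Y=1, Z=0) weight 9/1100
  (U=0, W=1, V=0, X=1, Y=1, Z=2) weight 27/4400
  (U=0, W=1, V=0, X=1, Y=2, Z=0) weight 9/1100
  (U=0, W=1, V=0, X=1, Y=2, Z=2) weight 27/4400
  (U=0, W=1, V=1, X=0, Y=1, Z=1) weight 3/1100
  (U=0, W=1, V=1, X=0, Y=2, Z=1) weight 3/1100
  … 64 more
Group by X:
  weight(X=0) = 1189/39600
  weight(X=1) = 203/1584
Total weight = 1189/39600 + 203/1584 = 87/550
P(X=0 | obs) = 1189/39600 / 87/550 = 41/216
P(X=1 | obs) = 203/1584 / 87/550 = 175/216

P(X = 1 | obs) = 175/216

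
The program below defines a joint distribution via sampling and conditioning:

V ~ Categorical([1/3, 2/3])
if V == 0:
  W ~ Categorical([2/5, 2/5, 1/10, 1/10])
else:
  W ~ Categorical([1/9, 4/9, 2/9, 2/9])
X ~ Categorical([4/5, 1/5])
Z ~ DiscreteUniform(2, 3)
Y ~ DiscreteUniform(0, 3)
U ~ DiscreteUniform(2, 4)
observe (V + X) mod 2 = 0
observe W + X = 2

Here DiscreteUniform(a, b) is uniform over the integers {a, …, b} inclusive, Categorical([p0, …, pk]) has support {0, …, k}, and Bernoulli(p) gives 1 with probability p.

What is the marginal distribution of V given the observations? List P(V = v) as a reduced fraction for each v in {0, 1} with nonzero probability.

Enumerate traces; 48 have nonzero weight after conditioning:
  (V=0, W=2, X=0, Z=2, Y=0, U=2) weight 1/900
  (V=0, W=2, X=0, Z=2, Y=0, U=3) weight 1/900
  (V=0, W=2, X=0, Z=2, Y=0, U=4) weight 1/900
  (V=0, W=2, X=0, Z=2, Y=1, U=2) weight 1/900
  (V=0, W=2, X=0, Z=2, Y=1, U=3) weight 1/900
  (V=0, W=2, X=0, Z=2, Y=1, U=4) weight 1/900
  (V=0, W=2, X=0, Z=2, Y=2, U=2) weight 1/900
  (V=0, W=2, X=0, Z=2, Y=2, U=3) weight 1/900
  (V=1, W=1, X=1, Z=2, Y=0, U=2) weight 1/405
  … 39 more
Group by V:
  weight(V=0) = 2/75
  weight(V=1) = 8/135
Total weight = 2/75 + 8/135 = 58/675
P(V=0 | obs) = 2/75 / 58/675 = 9/29
P(V=1 | obs) = 8/135 / 58/675 = 20/29

P(V=0) = 9/29, P(V=1) = 20/29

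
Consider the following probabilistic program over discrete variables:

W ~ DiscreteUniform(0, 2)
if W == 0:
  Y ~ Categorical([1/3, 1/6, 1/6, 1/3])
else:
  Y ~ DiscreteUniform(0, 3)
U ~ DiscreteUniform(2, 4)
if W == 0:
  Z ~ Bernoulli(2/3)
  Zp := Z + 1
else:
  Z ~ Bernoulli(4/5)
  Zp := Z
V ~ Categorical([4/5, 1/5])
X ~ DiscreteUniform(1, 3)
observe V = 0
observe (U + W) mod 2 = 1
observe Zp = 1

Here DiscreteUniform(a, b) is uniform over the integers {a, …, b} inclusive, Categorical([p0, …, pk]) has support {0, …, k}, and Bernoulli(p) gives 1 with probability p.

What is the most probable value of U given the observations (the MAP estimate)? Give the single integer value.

Enumerate traces; 48 have nonzero weight after conditioning:
  (W=0, Y=0, U=3, Z=0, V=0, X=1) weight 4/1215
  (W=0, Y=0, U=3, Z=0, V=0, X=2) weight 4/1215
  (W=0, Y=0, U=3, Z=0, V=0, X=3) weight 4/1215
  (W=0, Y=1, U=3, Z=0, V=0, X=1) weight 2/1215
  (W=0, Y=1, U=3, Z=0, V=0, X=2) weight 2/1215
  (W=0, Y=1, U=3, Z=0, V=0, X=3) weight 2/1215
  (W=0, Y=2, U=3, Z=0, V=0, X=1) weight 2/1215
  (W=0, Y=2, U=3, Z=0, V=0, X=2) weight 2/1215
  (W=1, Y=0, U=2, Z=1, V=0, X=1) weight 4/675
  (W=1, Y=0, U=4, Z=1, V=0, X=1) weight 4/675
  … 38 more
Group by U:
  weight(U=2) = 16/225
  weight(U=3) = 68/675
  weight(U=4) = 16/225
Total weight = 16/225 + 68/675 + 16/225 = 164/675
P(U=2 | obs) = 16/225 / 164/675 = 12/41
P(U=3 | obs) = 68/675 / 164/675 = 17/41
P(U=4 | obs) = 16/225 / 164/675 = 12/41
argmax = 3

argmax_v P(U = v | obs) = 3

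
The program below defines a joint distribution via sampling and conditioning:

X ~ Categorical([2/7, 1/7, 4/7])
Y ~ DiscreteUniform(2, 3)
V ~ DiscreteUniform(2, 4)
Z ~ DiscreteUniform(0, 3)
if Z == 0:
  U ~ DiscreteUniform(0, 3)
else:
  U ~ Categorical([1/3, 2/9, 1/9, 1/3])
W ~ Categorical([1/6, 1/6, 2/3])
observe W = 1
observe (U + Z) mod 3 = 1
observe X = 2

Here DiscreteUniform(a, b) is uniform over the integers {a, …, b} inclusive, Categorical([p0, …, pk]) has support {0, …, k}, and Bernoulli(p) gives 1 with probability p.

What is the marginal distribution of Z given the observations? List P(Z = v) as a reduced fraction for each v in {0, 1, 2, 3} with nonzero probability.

Enumerate traces; 30 have nonzero weight after conditioning:
  (X=2, Y=2, V=2, Z=0, U=1, W=1) weight 1/1008
  (X=2, Y=2, V=2, Z=1, U=0, W=1) weight 1/756
  (X=2, Y=2, V=2, Z=1, U=3, W=1) weight 1/756
  (X=2, Y=2, V=2, Z=2, U=2, W=1) weight 1/2268
  (X=2, Y=2, V=2, Z=3, U=1, W=1) weight 1/1134
  (X=2, Y=2, V=3, Z=0, U=1, W=1) weight 1/1008
  (X=2, Y=2, V=3, Z=1, U=0, W=1) weight 1/756
  (X=2, Y=2, V=3, Z=1, U=3, W=1) weight 1/756
  … 22 more
Group by Z:
  weight(Z=0) = 1/168
  weight(Z=1) = 1/63
  weight(Z=2) = 1/378
  weight(Z=3) = 1/189
Total weight = 1/168 + 1/63 + 1/378 + 1/189 = 5/168
P(Z=0 | obs) = 1/168 / 5/168 = 1/5
P(Z=1 | obs) = 1/63 / 5/168 = 8/15
P(Z=2 | obs) = 1/378 / 5/168 = 4/45
P(Z=3 | obs) = 1/189 / 5/168 = 8/45

P(Z=0) = 1/5, P(Z=1) = 8/15, P(Z=2) = 4/45, P(Z=3) = 8/45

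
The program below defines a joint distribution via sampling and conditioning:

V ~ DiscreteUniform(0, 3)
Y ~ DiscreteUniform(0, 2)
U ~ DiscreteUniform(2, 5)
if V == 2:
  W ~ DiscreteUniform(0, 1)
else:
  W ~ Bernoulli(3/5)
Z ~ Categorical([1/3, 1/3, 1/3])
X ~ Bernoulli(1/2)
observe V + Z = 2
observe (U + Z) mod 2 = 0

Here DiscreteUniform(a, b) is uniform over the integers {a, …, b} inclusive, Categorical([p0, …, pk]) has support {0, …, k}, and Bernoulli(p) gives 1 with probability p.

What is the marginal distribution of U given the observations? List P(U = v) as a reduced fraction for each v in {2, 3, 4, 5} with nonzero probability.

P(U=2) = 1/3, P(U=3) = 1/6, P(U=4) = 1/3, P(U=5) = 1/6

Enumerate traces; 72 have nonzero weight after conditioning:
  (V=0, Y=0, U=2, W=0, Z=2, X=0) weight 1/720
  (V=0, Y=0, U=2, W=0, Z=2, X=1) weight 1/720
  (V=0, Y=0, U=2, W=1, Z=2, X=0) weight 1/480
  (V=0, Y=0, U=2, W=1, Z=2, X=1) weight 1/480
  (V=0, Y=0, U=4, W=0, Z=2, X=0) weight 1/720
  (V=0, Y=0, U=4, W=0, Z=2, X=1) weight 1/720
  (V=0, Y=0, U=4, W=1, Z=2, X=0) weight 1/480
  (V=0, Y=0, U=4, W=1, Z=2, X=1) weight 1/480
  (V=1, Y=0, U=3, W=0, Z=1, X=0) weight 1/720
  (V=1, Y=0, U=5, W=0, Z=1, X=0) weight 1/720
  … 62 more
Group by U:
  weight(U=2) = 1/24
  weight(U=3) = 1/48
  weight(U=4) = 1/24
  weight(U=5) = 1/48
Total weight = 1/24 + 1/48 + 1/24 + 1/48 = 1/8
P(U=2 | obs) = 1/24 / 1/8 = 1/3
P(U=3 | obs) = 1/48 / 1/8 = 1/6
P(U=4 | obs) = 1/24 / 1/8 = 1/3
P(U=5 | obs) = 1/48 / 1/8 = 1/6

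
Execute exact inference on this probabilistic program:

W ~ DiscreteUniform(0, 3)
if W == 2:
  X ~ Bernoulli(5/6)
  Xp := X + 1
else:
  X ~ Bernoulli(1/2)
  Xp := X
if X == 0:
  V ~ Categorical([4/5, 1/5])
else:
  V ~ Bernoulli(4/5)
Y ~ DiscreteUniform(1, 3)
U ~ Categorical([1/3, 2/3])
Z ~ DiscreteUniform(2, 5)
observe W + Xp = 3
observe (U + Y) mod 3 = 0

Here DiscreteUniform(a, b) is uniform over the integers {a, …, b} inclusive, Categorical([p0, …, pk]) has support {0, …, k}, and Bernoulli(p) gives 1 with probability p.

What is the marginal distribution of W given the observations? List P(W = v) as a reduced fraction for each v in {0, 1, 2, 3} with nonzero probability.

P(W=2) = 1/4, P(W=3) = 3/4

Enumerate traces; 32 have nonzero weight after conditioning:
  (W=2, X=0, V=0, Y=2, U=1, Z=2) weight 1/540
  (W=2, X=0, V=0, Y=2, U=1, Z=3) weight 1/540
  (W=2, X=0, V=0, Y=2, U=1, Z=4) weight 1/540
  (W=2, X=0, V=0, Y=2, U=1, Z=5) weight 1/540
  (W=2, X=0, V=0, Y=3, U=0, Z=2) weight 1/1080
  (W=2, X=0, V=0, Y=3, U=0, Z=3) weight 1/1080
  (W=2, X=0, V=0, Y=3, U=0, Z=4) weight 1/1080
  (W=2, X=0, V=0, Y=3, U=0, Z=5) weight 1/1080
  (W=3, X=0, V=0, Y=2, U=1, Z=2) weight 1/180
  … 23 more
Group by W:
  weight(W=2) = 1/72
  weight(W=3) = 1/24
Total weight = 1/72 + 1/24 = 1/18
P(W=2 | obs) = 1/72 / 1/18 = 1/4
P(W=3 | obs) = 1/24 / 1/18 = 3/4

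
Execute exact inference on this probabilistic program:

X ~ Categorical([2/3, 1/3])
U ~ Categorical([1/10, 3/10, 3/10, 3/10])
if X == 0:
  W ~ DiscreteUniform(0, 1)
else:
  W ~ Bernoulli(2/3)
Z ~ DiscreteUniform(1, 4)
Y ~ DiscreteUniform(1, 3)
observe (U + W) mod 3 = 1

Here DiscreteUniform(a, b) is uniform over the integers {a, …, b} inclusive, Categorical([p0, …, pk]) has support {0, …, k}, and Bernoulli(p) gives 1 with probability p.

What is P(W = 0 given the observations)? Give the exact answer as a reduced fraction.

Enumerate traces; 72 have nonzero weight after conditioning:
  (X=0, U=0, W=1, Z=1, Y=1) weight 1/360
  (X=0, U=0, W=1, Z=1, Y=2) weight 1/360
  (X=0, U=0, W=1, Z=1, Y=3) weight 1/360
  (X=0, U=0, W=1, Z=2, Y=1) weight 1/360
  (X=0, U=0, W=1, Z=2, Y=2) weight 1/360
  (X=0, U=0, W=1, Z=2, Y=3) weight 1/360
  (X=0, U=0, W=1, Z=3, Y=1) weight 1/360
  (X=0, U=0, W=1, Z=3, Y=2) weight 1/360
  (X=0, U=1, W=0, Z=1, Y=1) weight 1/120
  … 63 more
Group by W:
  weight(W=0) = 2/15
  weight(W=1) = 2/9
Total weight = 2/15 + 2/9 = 16/45
P(W=0 | obs) = 2/15 / 16/45 = 3/8
P(W=1 | obs) = 2/9 / 16/45 = 5/8

P(W = 0 | obs) = 3/8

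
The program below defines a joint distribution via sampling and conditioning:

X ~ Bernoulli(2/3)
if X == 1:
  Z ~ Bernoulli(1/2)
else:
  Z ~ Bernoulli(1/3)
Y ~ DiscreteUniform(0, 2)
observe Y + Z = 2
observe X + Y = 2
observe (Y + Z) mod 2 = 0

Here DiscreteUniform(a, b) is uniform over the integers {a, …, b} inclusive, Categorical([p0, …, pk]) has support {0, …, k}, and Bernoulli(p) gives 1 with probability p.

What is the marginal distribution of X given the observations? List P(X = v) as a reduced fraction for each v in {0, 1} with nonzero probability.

P(X=0) = 2/5, P(X=1) = 3/5

Enumerate traces; 2 have nonzero weight after conditioning:
  (X=0, Z=0, Y=2) weight 2/27
  (X=1, Z=1, Y=1) weight 1/9
Group by X:
  weight(X=0) = 2/27
  weight(X=1) = 1/9
Total weight = 2/27 + 1/9 = 5/27
P(X=0 | obs) = 2/27 / 5/27 = 2/5
P(X=1 | obs) = 1/9 / 5/27 = 3/5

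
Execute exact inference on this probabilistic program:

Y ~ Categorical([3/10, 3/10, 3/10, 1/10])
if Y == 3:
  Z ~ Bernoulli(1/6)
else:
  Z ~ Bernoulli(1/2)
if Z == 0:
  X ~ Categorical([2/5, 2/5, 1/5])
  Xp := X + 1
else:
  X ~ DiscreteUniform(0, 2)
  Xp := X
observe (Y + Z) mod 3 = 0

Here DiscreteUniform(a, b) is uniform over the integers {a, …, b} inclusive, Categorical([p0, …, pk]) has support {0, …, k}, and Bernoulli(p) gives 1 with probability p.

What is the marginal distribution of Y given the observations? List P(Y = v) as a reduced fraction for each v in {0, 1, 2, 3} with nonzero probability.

P(Y=0) = 9/23, P(Y=2) = 9/23, P(Y=3) = 5/23

Enumerate traces; 9 have nonzero weight after conditioning:
  (Y=0, Z=0, X=0) weight 3/50
  (Y=0, Z=0, X=1) weight 3/50
  (Y=0, Z=0, X=2) weight 3/100
  (Y=2, Z=1, X=0) weight 1/20
  (Y=2, Z=1, X=1) weight 1/20
  (Y=2, Z=1, X=2) weight 1/20
  (Y=3, Z=0, X=0) weight 1/30
  (Y=3, Z=0, X=1) weight 1/30
  … 1 more
Group by Y:
  weight(Y=0) = 3/20
  weight(Y=2) = 3/20
  weight(Y=3) = 1/12
Total weight = 3/20 + 3/20 + 1/12 = 23/60
P(Y=0 | obs) = 3/20 / 23/60 = 9/23
P(Y=2 | obs) = 3/20 / 23/60 = 9/23
P(Y=3 | obs) = 1/12 / 23/60 = 5/23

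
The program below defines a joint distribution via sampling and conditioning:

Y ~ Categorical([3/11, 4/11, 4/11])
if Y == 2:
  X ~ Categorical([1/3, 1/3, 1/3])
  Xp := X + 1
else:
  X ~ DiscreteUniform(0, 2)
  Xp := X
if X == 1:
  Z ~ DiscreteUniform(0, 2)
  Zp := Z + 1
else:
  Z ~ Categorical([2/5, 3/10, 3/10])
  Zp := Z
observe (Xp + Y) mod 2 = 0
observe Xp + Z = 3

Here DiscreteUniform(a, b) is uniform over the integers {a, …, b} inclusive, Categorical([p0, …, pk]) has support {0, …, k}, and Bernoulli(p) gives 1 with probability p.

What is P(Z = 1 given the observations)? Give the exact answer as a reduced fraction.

Enumerate traces; 3 have nonzero weight after conditioning:
  (Y=0, X=2, Z=1) weight 3/110
  (Y=1, X=1, Z=2) weight 4/99
  (Y=2, X=1, Z=1) weight 4/99
Group by Z:
  weight(Z=1) = 67/990
  weight(Z=2) = 4/99
Total weight = 67/990 + 4/99 = 107/990
P(Z=1 | obs) = 67/990 / 107/990 = 67/107
P(Z=2 | obs) = 4/99 / 107/990 = 40/107

P(Z = 1 | obs) = 67/107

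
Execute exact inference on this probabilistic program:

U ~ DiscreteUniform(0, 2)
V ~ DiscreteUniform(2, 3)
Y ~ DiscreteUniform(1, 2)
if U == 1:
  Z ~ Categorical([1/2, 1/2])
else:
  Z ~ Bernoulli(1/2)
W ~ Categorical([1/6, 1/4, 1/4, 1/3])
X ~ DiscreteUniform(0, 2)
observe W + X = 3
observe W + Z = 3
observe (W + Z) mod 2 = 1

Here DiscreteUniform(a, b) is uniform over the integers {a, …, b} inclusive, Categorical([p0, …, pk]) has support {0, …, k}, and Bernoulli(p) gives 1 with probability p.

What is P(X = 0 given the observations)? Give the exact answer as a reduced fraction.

P(X = 0 | obs) = 4/7

Enumerate traces; 24 have nonzero weight after conditioning:
  (U=0, V=2, Y=1, Z=0, W=3, X=0) weight 1/216
  (U=0, V=2, Y=1, Z=1, W=2, X=1) weight 1/288
  (U=0, V=2, Y=2, Z=0, W=3, X=0) weight 1/216
  (U=0, V=2, Y=2, Z=1, W=2, X=1) weight 1/288
  (U=0, V=3, Y=1, Z=0, W=3, X=0) weight 1/216
  (U=0, V=3, Y=1, Z=1, W=2, X=1) weight 1/288
  (U=0, V=3, Y=2, Z=0, W=3, X=0) weight 1/216
  (U=0, V=3, Y=2, Z=1, W=2, X=1) weight 1/288
  … 16 more
Group by X:
  weight(X=0) = 1/18
  weight(X=1) = 1/24
Total weight = 1/18 + 1/24 = 7/72
P(X=0 | obs) = 1/18 / 7/72 = 4/7
P(X=1 | obs) = 1/24 / 7/72 = 3/7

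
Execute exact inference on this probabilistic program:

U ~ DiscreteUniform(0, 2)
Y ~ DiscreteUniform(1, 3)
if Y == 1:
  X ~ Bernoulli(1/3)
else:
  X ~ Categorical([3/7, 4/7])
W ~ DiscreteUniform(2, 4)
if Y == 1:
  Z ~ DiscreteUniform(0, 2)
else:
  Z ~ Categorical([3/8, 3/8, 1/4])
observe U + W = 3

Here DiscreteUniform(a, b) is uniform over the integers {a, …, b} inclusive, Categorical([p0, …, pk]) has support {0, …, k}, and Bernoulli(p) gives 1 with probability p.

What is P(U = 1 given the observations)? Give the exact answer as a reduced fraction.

Enumerate traces; 36 have nonzero weight after conditioning:
  (U=0, Y=1, X=0, W=3, Z=0) weight 2/243
  (U=0, Y=1, X=0, W=3, Z=1) weight 2/243
  (U=0, Y=1, X=0, W=3, Z=2) weight 2/243
  (U=0, Y=1, X=1, W=3, Z=0) weight 1/243
  (U=0, Y=1, X=1, W=3, Z=1) weight 1/243
  (U=0, Y=1, X=1, W=3, Z=2) weight 1/243
  (U=0, Y=2, X=0, W=3, Z=0) weight 1/168
  (U=0, Y=2, X=0, W=3, Z=1) weight 1/168
  (U=1, Y=1, X=0, W=2, Z=0) weight 2/243
  … 27 more
Group by U:
  weight(U=0) = 1/9
  weight(U=1) = 1/9
Total weight = 1/9 + 1/9 = 2/9
P(U=0 | obs) = 1/9 / 2/9 = 1/2
P(U=1 | obs) = 1/9 / 2/9 = 1/2

P(U = 1 | obs) = 1/2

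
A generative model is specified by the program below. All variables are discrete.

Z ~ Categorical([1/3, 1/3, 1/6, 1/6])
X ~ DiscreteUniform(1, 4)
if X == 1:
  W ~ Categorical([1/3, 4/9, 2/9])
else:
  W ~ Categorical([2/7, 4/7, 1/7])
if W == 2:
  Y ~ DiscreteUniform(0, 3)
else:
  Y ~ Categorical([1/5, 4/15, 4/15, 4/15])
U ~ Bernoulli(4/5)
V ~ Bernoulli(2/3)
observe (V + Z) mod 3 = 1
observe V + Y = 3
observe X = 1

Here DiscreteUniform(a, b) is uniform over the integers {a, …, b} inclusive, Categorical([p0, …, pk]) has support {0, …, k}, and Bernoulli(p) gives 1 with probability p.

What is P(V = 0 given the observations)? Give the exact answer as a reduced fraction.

Enumerate traces; 18 have nonzero weight after conditioning:
  (Z=0, X=1, W=0, Y=2, U=0, V=1) weight 2/2025
  (Z=0, X=1, W=0, Y=2, U=1, V=1) weight 8/2025
  (Z=0, X=1, W=1, Y=2, U=0, V=1) weight 8/6075
  (Z=0, X=1, W=1, Y=2, U=1, V=1) weight 32/6075
  (Z=0, X=1, W=2, Y=2, U=0, V=1) weight 1/1620
  (Z=0, X=1, W=2, Y=2, U=1, V=1) weight 1/405
  (Z=1, X=1, W=0, Y=3, U=0, V=0) weight 1/2025
  (Z=1, X=1, W=0, Y=3, U=1, V=0) weight 4/2025
  … 10 more
Group by V:
  weight(V=0) = 71/9720
  weight(V=1) = 71/3240
Total weight = 71/9720 + 71/3240 = 71/2430
P(V=0 | obs) = 71/9720 / 71/2430 = 1/4
P(V=1 | obs) = 71/3240 / 71/2430 = 3/4

P(V = 0 | obs) = 1/4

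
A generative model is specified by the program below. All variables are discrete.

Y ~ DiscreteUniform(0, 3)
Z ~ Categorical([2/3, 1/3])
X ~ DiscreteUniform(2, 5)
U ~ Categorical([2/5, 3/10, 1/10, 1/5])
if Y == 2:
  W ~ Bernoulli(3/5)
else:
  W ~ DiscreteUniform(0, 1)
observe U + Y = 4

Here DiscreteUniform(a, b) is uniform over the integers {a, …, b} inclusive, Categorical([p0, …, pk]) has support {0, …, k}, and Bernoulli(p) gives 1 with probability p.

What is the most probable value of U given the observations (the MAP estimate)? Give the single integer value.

argmax_v P(U = v | obs) = 1

Enumerate traces; 48 have nonzero weight after conditioning:
  (Y=1, Z=0, X=2, U=3, W=0) weight 1/240
  (Y=1, Z=0, X=2, U=3, W=1) weight 1/240
  (Y=1, Z=0, X=3, U=3, W=0) weight 1/240
  (Y=1, Z=0, X=3, U=3, W=1) weight 1/240
  (Y=1, Z=0, X=4, U=3, W=0) weight 1/240
  (Y=1, Z=0, X=4, U=3, W=1) weight 1/240
  (Y=1, Z=0, X=5, U=3, W=0) weight 1/240
  (Y=1, Z=0, X=5, U=3, W=1) weight 1/240
  (Y=2, Z=0, X=2, U=2, W=0) weight 1/600
  (Y=3, Z=0, X=2, U=1, W=0) weight 1/160
  … 38 more
Group by U:
  weight(U=1) = 3/40
  weight(U=2) = 1/40
  weight(U=3) = 1/20
Total weight = 3/40 + 1/40 + 1/20 = 3/20
P(U=1 | obs) = 3/40 / 3/20 = 1/2
P(U=2 | obs) = 1/40 / 3/20 = 1/6
P(U=3 | obs) = 1/20 / 3/20 = 1/3
argmax = 1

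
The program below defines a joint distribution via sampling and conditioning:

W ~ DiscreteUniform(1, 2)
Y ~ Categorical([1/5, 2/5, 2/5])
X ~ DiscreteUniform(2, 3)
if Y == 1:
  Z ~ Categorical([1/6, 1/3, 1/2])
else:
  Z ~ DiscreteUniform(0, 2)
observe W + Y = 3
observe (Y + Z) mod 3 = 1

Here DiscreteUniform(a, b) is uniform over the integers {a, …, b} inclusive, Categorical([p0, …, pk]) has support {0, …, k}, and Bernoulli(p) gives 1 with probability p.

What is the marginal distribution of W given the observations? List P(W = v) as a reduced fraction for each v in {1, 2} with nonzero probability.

Enumerate traces; 4 have nonzero weight after conditioning:
  (W=1, Y=2, X=2, Z=2) weight 1/30
  (W=1, Y=2, X=3, Z=2) weight 1/30
  (W=2, Y=1, X=2, Z=0) weight 1/60
  (W=2, Y=1, X=3, Z=0) weight 1/60
Group by W:
  weight(W=1) = 1/15
  weight(W=2) = 1/30
Total weight = 1/15 + 1/30 = 1/10
P(W=1 | obs) = 1/15 / 1/10 = 2/3
P(W=2 | obs) = 1/30 / 1/10 = 1/3

P(W=1) = 2/3, P(W=2) = 1/3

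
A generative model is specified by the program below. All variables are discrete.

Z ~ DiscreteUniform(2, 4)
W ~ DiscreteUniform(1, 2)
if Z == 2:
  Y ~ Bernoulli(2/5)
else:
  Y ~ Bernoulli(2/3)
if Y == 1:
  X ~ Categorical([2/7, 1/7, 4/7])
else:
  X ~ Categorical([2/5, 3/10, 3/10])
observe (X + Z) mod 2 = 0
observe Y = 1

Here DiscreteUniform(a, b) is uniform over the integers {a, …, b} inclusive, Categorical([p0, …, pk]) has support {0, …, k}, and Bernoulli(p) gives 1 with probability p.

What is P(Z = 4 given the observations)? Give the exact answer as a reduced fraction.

Enumerate traces; 10 have nonzero weight after conditioning:
  (Z=2, W=1, Y=1, X=0) weight 2/105
  (Z=2, W=1, Y=1, X=2) weight 4/105
  (Z=2, W=2, Y=1, X=0) weight 2/105
  (Z=2, W=2, Y=1, X=2) weight 4/105
  (Z=3, W=1, Y=1, X=1) weight 1/63
  (Z=3, W=2, Y=1, X=1) weight 1/63
  (Z=4, W=1, Y=1, X=0) weight 2/63
  (Z=4, W=1, Y=1, X=2) weight 4/63
  … 2 more
Group by Z:
  weight(Z=2) = 4/35
  weight(Z=3) = 2/63
  weight(Z=4) = 4/21
Total weight = 4/35 + 2/63 + 4/21 = 106/315
P(Z=2 | obs) = 4/35 / 106/315 = 18/53
P(Z=3 | obs) = 2/63 / 106/315 = 5/53
P(Z=4 | obs) = 4/21 / 106/315 = 30/53

P(Z = 4 | obs) = 30/53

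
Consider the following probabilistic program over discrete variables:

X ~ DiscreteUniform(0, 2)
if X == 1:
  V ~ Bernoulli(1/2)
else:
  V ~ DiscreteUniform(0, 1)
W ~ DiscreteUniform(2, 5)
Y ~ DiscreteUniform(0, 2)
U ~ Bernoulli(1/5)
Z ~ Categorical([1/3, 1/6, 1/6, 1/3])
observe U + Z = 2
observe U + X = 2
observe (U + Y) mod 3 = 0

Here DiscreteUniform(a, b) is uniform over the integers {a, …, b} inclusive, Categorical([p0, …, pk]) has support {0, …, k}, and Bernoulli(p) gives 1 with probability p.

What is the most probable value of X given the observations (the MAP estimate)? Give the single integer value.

Enumerate traces; 16 have nonzero weight after conditioning:
  (X=1, V=0, W=2, Y=2, U=1, Z=1) weight 1/2160
  (X=1, V=0, W=3, Y=2, U=1, Z=1) weight 1/2160
  (X=1, V=0, W=4, Y=2, U=1, Z=1) weight 1/2160
  (X=1, V=0, W=5, Y=2, U=1, Z=1) weight 1/2160
  (X=1, V=1, W=2, Y=2, U=1, Z=1) weight 1/2160
  (X=1, V=1, W=3, Y=2, U=1, Z=1) weight 1/2160
  (X=1, V=1, W=4, Y=2, U=1, Z=1) weight 1/2160
  (X=1, V=1, W=5, Y=2, U=1, Z=1) weight 1/2160
  (X=2, V=0, W=2, Y=0, U=0, Z=2) weight 1/540
  … 7 more
Group by X:
  weight(X=1) = 1/270
  weight(X=2) = 2/135
Total weight = 1/270 + 2/135 = 1/54
P(X=1 | obs) = 1/270 / 1/54 = 1/5
P(X=2 | obs) = 2/135 / 1/54 = 4/5
argmax = 2

argmax_v P(X = v | obs) = 2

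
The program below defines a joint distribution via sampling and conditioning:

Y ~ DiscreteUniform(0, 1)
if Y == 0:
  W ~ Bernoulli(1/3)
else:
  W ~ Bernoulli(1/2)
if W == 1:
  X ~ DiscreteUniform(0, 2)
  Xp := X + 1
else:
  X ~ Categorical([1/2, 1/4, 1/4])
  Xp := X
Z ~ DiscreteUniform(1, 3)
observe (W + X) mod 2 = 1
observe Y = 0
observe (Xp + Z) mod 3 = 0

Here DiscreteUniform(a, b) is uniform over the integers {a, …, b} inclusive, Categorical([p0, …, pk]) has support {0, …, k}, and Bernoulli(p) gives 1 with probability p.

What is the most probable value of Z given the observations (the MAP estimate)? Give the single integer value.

argmax_v P(Z = v | obs) = 2

Enumerate traces; 3 have nonzero weight after conditioning:
  (Y=0, W=0, X=1, Z=2) weight 1/36
  (Y=0, W=1, X=0, Z=2) weight 1/54
  (Y=0, W=1, X=2, Z=3) weight 1/54
Group by Z:
  weight(Z=2) = 5/108
  weight(Z=3) = 1/54
Total weight = 5/108 + 1/54 = 7/108
P(Z=2 | obs) = 5/108 / 7/108 = 5/7
P(Z=3 | obs) = 1/54 / 7/108 = 2/7
argmax = 2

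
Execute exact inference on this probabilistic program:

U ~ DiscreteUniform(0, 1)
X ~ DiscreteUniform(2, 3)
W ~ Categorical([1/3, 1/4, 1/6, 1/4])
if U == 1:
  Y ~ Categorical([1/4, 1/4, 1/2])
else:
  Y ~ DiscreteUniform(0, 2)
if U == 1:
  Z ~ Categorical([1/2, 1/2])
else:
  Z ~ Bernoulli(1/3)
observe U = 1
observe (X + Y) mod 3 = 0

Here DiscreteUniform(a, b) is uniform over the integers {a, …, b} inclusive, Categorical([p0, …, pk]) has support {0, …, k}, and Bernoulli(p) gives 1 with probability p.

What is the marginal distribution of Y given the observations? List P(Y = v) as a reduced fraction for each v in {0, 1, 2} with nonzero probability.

P(Y=0) = 1/2, P(Y=1) = 1/2

Enumerate traces; 16 have nonzero weight after conditioning:
  (U=1, X=2, W=0, Y=1, Z=0) weight 1/96
  (U=1, X=2, W=0, Y=1, Z=1) weight 1/96
  (U=1, X=2, W=1, Y=1, Z=0) weight 1/128
  (U=1, X=2, W=1, Y=1, Z=1) weight 1/128
  (U=1, X=2, W=2, Y=1, Z=0) weight 1/192
  (U=1, X=2, W=2, Y=1, Z=1) weight 1/192
  (U=1, X=2, W=3, Y=1, Z=0) weight 1/128
  (U=1, X=2, W=3, Y=1, Z=1) weight 1/128
  (U=1, X=3, W=0, Y=0, Z=0) weight 1/96
  … 7 more
Group by Y:
  weight(Y=0) = 1/16
  weight(Y=1) = 1/16
Total weight = 1/16 + 1/16 = 1/8
P(Y=0 | obs) = 1/16 / 1/8 = 1/2
P(Y=1 | obs) = 1/16 / 1/8 = 1/2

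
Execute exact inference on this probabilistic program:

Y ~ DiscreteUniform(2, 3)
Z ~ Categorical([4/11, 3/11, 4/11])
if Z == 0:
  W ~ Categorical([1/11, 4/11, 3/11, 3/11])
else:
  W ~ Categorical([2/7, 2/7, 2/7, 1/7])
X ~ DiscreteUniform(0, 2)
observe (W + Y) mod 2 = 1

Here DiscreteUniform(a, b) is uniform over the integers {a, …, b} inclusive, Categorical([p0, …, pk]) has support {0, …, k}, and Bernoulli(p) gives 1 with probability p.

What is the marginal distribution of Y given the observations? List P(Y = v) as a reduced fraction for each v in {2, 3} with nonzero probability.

Enumerate traces; 36 have nonzero weight after conditioning:
  (Y=2, Z=0, W=1, X=0) weight 8/363
  (Y=2, Z=0, W=1, X=1) weight 8/363
  (Y=2, Z=0, W=1, X=2) weight 8/363
  (Y=2, Z=0, W=3, X=0) weight 2/121
  (Y=2, Z=0, W=3, X=1) weight 2/121
  (Y=2, Z=0, W=3, X=2) weight 2/121
  (Y=2, Z=1, W=1, X=0) weight 1/77
  (Y=2, Z=1, W=1, X=1) weight 1/77
  (Y=3, Z=0, W=0, X=0) weight 2/363
  … 27 more
Group by Y:
  weight(Y=2) = 61/242
  weight(Y=3) = 30/121
Total weight = 61/242 + 30/121 = 1/2
P(Y=2 | obs) = 61/242 / 1/2 = 61/121
P(Y=3 | obs) = 30/121 / 1/2 = 60/121

P(Y=2) = 61/121, P(Y=3) = 60/121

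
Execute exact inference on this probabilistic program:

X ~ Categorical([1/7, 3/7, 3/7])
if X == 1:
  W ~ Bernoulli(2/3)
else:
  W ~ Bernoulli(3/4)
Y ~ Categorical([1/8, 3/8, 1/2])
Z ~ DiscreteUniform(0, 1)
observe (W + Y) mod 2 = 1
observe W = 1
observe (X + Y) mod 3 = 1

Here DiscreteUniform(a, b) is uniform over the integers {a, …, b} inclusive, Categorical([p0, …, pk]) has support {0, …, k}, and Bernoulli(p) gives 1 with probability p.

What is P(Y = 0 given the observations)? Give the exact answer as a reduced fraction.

P(Y = 0 | obs) = 2/11

Enumerate traces; 4 have nonzero weight after conditioning:
  (X=1, W=1, Y=0, Z=0) weight 1/56
  (X=1, W=1, Y=0, Z=1) weight 1/56
  (X=2, W=1, Y=2, Z=0) weight 9/112
  (X=2, W=1, Y=2, Z=1) weight 9/112
Group by Y:
  weight(Y=0) = 1/28
  weight(Y=2) = 9/56
Total weight = 1/28 + 9/56 = 11/56
P(Y=0 | obs) = 1/28 / 11/56 = 2/11
P(Y=2 | obs) = 9/56 / 11/56 = 9/11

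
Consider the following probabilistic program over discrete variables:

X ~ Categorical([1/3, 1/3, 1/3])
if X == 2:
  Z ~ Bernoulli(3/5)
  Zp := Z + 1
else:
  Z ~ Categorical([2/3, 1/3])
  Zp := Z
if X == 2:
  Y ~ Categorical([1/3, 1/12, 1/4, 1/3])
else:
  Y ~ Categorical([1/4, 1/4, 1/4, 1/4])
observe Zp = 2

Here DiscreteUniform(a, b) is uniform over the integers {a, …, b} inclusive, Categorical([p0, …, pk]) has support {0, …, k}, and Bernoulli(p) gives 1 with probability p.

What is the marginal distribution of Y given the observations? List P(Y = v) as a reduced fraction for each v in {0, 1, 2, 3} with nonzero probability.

Enumerate traces; 4 have nonzero weight after conditioning:
  (X=2, Z=1, Y=0) weight 1/15
  (X=2, Z=1, Y=1) weight 1/60
  (X=2, Z=1, Y=2) weight 1/20
  (X=2, Z=1, Y=3) weight 1/15
Group by Y:
  weight(Y=0) = 1/15
  weight(Y=1) = 1/60
  weight(Y=2) = 1/20
  weight(Y=3) = 1/15
Total weight = 1/15 + 1/60 + 1/20 + 1/15 = 1/5
P(Y=0 | obs) = 1/15 / 1/5 = 1/3
P(Y=1 | obs) = 1/60 / 1/5 = 1/12
P(Y=2 | obs) = 1/20 / 1/5 = 1/4
P(Y=3 | obs) = 1/15 / 1/5 = 1/3

P(Y=0) = 1/3, P(Y=1) = 1/12, P(Y=2) = 1/4, P(Y=3) = 1/3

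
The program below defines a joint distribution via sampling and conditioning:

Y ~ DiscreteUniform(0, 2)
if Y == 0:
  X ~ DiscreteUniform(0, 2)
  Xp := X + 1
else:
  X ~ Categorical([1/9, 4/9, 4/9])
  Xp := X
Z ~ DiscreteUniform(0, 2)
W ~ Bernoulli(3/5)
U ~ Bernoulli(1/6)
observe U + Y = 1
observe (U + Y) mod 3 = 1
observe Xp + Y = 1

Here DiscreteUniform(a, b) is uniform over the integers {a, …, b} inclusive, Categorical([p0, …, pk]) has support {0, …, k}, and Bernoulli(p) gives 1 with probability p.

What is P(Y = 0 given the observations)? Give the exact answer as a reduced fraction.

Enumerate traces; 12 have nonzero weight after conditioning:
  (Y=0, X=0, Z=0, W=0, U=1) weight 1/405
  (Y=0, X=0, Z=0, W=1, U=1) weight 1/270
  (Y=0, X=0, Z=1, W=0, U=1) weight 1/405
  (Y=0, X=0, Z=1, W=1, U=1) weight 1/270
  (Y=0, X=0, Z=2, W=0, U=1) weight 1/405
  (Y=0, X=0, Z=2, W=1, U=1) weight 1/270
  (Y=1, X=0, Z=0, W=0, U=0) weight 1/243
  (Y=1, X=0, Z=0, W=1, U=0) weight 1/162
  … 4 more
Group by Y:
  weight(Y=0) = 1/54
  weight(Y=1) = 5/162
Total weight = 1/54 + 5/162 = 4/81
P(Y=0 | obs) = 1/54 / 4/81 = 3/8
P(Y=1 | obs) = 5/162 / 4/81 = 5/8

P(Y = 0 | obs) = 3/8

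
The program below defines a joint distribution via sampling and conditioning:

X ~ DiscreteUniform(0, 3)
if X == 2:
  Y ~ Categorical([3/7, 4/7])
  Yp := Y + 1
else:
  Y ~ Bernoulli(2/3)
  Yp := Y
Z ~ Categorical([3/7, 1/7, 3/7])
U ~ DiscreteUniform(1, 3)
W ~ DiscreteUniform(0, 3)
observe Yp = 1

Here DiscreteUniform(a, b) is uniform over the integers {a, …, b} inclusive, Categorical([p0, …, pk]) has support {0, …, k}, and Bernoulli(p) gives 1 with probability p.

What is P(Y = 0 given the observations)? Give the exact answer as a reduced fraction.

P(Y = 0 | obs) = 3/17

Enumerate traces; 144 have nonzero weight after conditioning:
  (X=0, Y=1, Z=0, U=1, W=0) weight 1/168
  (X=0, Y=1, Z=0, U=1, W=1) weight 1/168
  (X=0, Y=1, Z=0, U=1, W=2) weight 1/168
  (X=0, Y=1, Z=0, U=1, W=3) weight 1/168
  (X=0, Y=1, Z=0, U=2, W=0) weight 1/168
  (X=0, Y=1, Z=0, U=2, W=1) weight 1/168
  (X=0, Y=1, Z=0, U=2, W=2) weight 1/168
  (X=0, Y=1, Z=0, U=2, W=3) weight 1/168
  (X=2, Y=0, Z=0, U=1, W=0) weight 3/784
  … 135 more
Group by Y:
  weight(Y=0) = 3/28
  weight(Y=1) = 1/2
Total weight = 3/28 + 1/2 = 17/28
P(Y=0 | obs) = 3/28 / 17/28 = 3/17
P(Y=1 | obs) = 1/2 / 17/28 = 14/17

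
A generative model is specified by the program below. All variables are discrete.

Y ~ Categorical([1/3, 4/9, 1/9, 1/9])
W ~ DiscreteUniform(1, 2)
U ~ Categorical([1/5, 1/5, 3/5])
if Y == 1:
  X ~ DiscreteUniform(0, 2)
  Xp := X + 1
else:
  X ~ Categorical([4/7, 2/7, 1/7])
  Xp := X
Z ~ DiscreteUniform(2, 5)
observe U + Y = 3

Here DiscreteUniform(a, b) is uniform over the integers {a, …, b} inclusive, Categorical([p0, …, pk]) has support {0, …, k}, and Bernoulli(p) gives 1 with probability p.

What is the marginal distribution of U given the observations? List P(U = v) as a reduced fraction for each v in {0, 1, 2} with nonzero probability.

P(U=0) = 1/14, P(U=1) = 1/14, P(U=2) = 6/7

Enumerate traces; 72 have nonzero weight after conditioning:
  (Y=1, W=1, U=2, X=0, Z=2) weight 1/90
  (Y=1, W=1, U=2, X=0, Z=3) weight 1/90
  (Y=1, W=1, U=2, X=0, Z=4) weight 1/90
  (Y=1, W=1, U=2, X=0, Z=5) weight 1/90
  (Y=1, W=1, U=2, X=1, Z=2) weight 1/90
  (Y=1, W=1, U=2, X=1, Z=3) weight 1/90
  (Y=1, W=1, U=2, X=1, Z=4) weight 1/90
  (Y=1, W=1, U=2, X=1, Z=5) weight 1/90
  (Y=2, W=1, U=1, X=0, Z=2) weight 1/630
  (Y=3, W=1, U=0, X=0, Z=2) weight 1/630
  … 62 more
Group by U:
  weight(U=0) = 1/45
  weight(U=1) = 1/45
  weight(U=2) = 4/15
Total weight = 1/45 + 1/45 + 4/15 = 14/45
P(U=0 | obs) = 1/45 / 14/45 = 1/14
P(U=1 | obs) = 1/45 / 14/45 = 1/14
P(U=2 | obs) = 4/15 / 14/45 = 6/7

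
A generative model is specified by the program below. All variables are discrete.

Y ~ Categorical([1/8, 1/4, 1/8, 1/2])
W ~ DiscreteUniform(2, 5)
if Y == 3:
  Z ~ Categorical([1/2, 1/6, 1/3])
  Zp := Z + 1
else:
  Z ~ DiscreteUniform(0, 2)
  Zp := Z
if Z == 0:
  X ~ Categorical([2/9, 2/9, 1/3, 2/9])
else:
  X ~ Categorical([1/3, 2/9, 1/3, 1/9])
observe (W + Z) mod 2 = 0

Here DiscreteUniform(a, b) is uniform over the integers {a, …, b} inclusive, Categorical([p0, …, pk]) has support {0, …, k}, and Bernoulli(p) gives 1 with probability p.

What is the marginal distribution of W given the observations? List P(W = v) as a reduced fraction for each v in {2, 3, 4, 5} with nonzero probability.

P(W=2) = 3/8, P(W=3) = 1/8, P(W=4) = 3/8, P(W=5) = 1/8

Enumerate traces; 96 have nonzero weight after conditioning:
  (Y=0, W=2, Z=0, X=0) weight 1/432
  (Y=0, W=2, Z=0, X=1) weight 1/432
  (Y=0, W=2, Z=0, X=2) weight 1/288
  (Y=0, W=2, Z=0, X=3) weight 1/432
  (Y=0, W=2, Z=2, X=0) weight 1/288
  (Y=0, W=2, Z=2, X=1) weight 1/432
  (Y=0, W=2, Z=2, X=2) weight 1/288
  (Y=0, W=2, Z=2, X=3) weight 1/864
  (Y=0, W=3, Z=1, X=0) weight 1/288
  (Y=0, W=4, Z=0, X=0) weight 1/432
  … 86 more
Group by W:
  weight(W=2) = 3/16
  weight(W=3) = 1/16
  weight(W=4) = 3/16
  weight(W=5) = 1/16
Total weight = 3/16 + 1/16 + 3/16 + 1/16 = 1/2
P(W=2 | obs) = 3/16 / 1/2 = 3/8
P(W=3 | obs) = 1/16 / 1/2 = 1/8
P(W=4 | obs) = 3/16 / 1/2 = 3/8
P(W=5 | obs) = 1/16 / 1/2 = 1/8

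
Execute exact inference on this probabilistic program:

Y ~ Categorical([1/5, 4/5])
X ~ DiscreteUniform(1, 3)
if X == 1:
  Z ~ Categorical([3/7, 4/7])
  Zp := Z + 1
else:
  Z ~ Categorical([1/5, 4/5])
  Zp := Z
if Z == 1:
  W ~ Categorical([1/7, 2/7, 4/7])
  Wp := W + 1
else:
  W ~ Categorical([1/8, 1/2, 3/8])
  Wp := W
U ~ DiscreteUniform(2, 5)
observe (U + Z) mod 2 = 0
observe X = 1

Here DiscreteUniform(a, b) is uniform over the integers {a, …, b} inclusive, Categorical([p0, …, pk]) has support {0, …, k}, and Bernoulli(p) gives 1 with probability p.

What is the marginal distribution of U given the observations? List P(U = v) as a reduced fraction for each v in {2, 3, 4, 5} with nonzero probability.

Enumerate traces; 24 have nonzero weight after conditioning:
  (Y=0, X=1, Z=0, W=0, U=2) weight 1/1120
  (Y=0, X=1, Z=0, W=0, U=4) weight 1/1120
  (Y=0, X=1, Z=0, W=1, U=2) weight 1/280
  (Y=0, X=1, Z=0, W=1, U=4) weight 1/280
  (Y=0, X=1, Z=0, W=2, U=2) weight 3/1120
  (Y=0, X=1, Z=0, W=2, U=4) weight 3/1120
  (Y=0, X=1, Z=1, W=0, U=3) weight 1/735
  (Y=0, X=1, Z=1, W=0, U=5) weight 1/735
  … 16 more
Group by U:
  weight(U=2) = 1/28
  weight(U=3) = 1/21
  weight(U=4) = 1/28
  weight(U=5) = 1/21
Total weight = 1/28 + 1/21 + 1/28 + 1/21 = 1/6
P(U=2 | obs) = 1/28 / 1/6 = 3/14
P(U=3 | obs) = 1/21 / 1/6 = 2/7
P(U=4 | obs) = 1/28 / 1/6 = 3/14
P(U=5 | obs) = 1/21 / 1/6 = 2/7

P(U=2) = 3/14, P(U=3) = 2/7, P(U=4) = 3/14, P(U=5) = 2/7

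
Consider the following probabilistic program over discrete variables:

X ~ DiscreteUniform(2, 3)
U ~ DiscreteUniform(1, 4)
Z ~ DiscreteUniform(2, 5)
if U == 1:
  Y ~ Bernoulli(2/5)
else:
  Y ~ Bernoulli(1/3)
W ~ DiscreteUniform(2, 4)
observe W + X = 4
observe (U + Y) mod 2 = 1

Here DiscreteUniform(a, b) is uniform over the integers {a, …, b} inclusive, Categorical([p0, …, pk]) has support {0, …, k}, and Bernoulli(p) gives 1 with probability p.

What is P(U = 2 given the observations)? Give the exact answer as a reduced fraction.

Enumerate traces; 16 have nonzero weight after conditioning:
  (X=2, U=1, Z=2, Y=0, W=2) weight 1/160
  (X=2, U=1, Z=3, Y=0, W=2) weight 1/160
  (X=2, U=1, Z=4, Y=0, W=2) weight 1/160
  (X=2, U=1, Z=5, Y=0, W=2) weight 1/160
  (X=2, U=2, Z=2, Y=1, W=2) weight 1/288
  (X=2, U=2, Z=3, Y=1, W=2) weight 1/288
  (X=2, U=2, Z=4, Y=1, W=2) weight 1/288
  (X=2, U=2, Z=5, Y=1, W=2) weight 1/288
  (X=2, U=3, Z=2, Y=0, W=2) weight 1/144
  (X=2, U=4, Z=2, Y=1, W=2) weight 1/288
  … 6 more
Group by U:
  weight(U=1) = 1/40
  weight(U=2) = 1/72
  weight(U=3) = 1/36
  weight(U=4) = 1/72
Total weight = 1/40 + 1/72 + 1/36 + 1/72 = 29/360
P(U=1 | obs) = 1/40 / 29/360 = 9/29
P(U=2 | obs) = 1/72 / 29/360 = 5/29
P(U=3 | obs) = 1/36 / 29/360 = 10/29
P(U=4 | obs) = 1/72 / 29/360 = 5/29

P(U = 2 | obs) = 5/29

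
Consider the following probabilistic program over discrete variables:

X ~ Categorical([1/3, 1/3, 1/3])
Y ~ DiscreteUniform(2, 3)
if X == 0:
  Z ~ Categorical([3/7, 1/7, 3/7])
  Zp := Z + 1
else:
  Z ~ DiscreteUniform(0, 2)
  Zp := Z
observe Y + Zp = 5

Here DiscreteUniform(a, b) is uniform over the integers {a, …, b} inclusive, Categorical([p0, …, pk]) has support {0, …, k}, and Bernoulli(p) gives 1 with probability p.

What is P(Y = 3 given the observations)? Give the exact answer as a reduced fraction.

P(Y = 3 | obs) = 17/26

Enumerate traces; 4 have nonzero weight after conditioning:
  (X=0, Y=2, Z=2) weight 1/14
  (X=0, Y=3, Z=1) weight 1/42
  (X=1, Y=3, Z=2) weight 1/18
  (X=2, Y=3, Z=2) weight 1/18
Group by Y:
  weight(Y=2) = 1/14
  weight(Y=3) = 17/126
Total weight = 1/14 + 17/126 = 13/63
P(Y=2 | obs) = 1/14 / 13/63 = 9/26
P(Y=3 | obs) = 17/126 / 13/63 = 17/26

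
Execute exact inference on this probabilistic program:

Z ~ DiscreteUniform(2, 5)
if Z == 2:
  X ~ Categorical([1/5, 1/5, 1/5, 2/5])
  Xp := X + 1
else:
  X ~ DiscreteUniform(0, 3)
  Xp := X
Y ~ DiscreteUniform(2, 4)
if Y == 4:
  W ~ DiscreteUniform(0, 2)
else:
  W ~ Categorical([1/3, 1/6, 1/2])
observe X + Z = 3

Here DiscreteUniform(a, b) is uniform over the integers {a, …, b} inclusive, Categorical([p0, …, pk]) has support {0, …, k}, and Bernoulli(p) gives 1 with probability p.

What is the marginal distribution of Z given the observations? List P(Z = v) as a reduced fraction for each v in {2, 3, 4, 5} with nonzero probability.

Enumerate traces; 18 have nonzero weight after conditioning:
  (Z=2, X=1, Y=2, W=0) weight 1/180
  (Z=2, X=1, Y=2, W=1) weight 1/360
  (Z=2, X=1, Y=2, W=2) weight 1/120
  (Z=2, X=1, Y=3, W=0) weight 1/180
  (Z=2, X=1, Y=3, W=1) weight 1/360
  (Z=2, X=1, Y=3, W=2) weight 1/120
  (Z=2, X=1, Y=4, W=0) weight 1/180
  (Z=2, X=1, Y=4, W=1) weight 1/180
  (Z=3, X=0, Y=2, W=0) weight 1/144
  … 9 more
Group by Z:
  weight(Z=2) = 1/20
  weight(Z=3) = 1/16
Total weight = 1/20 + 1/16 = 9/80
P(Z=2 | obs) = 1/20 / 9/80 = 4/9
P(Z=3 | obs) = 1/16 / 9/80 = 5/9

P(Z=2) = 4/9, P(Z=3) = 5/9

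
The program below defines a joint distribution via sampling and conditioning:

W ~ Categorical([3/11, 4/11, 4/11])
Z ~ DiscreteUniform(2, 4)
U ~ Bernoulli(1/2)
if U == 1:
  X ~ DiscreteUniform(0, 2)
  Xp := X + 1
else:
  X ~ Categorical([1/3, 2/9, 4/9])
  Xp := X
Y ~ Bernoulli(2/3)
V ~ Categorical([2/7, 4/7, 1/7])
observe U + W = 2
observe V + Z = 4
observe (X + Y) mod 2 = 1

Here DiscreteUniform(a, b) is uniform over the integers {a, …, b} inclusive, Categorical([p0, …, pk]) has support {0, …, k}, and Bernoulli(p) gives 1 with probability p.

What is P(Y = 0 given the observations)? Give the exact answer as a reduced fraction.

Enumerate traces; 18 have nonzero weight after conditioning:
  (W=1, Z=2, U=1, X=0, Y=1, V=2) weight 4/2079
  (W=1, Z=2, U=1, X=1, Y=0, V=2) weight 2/2079
  (W=1, Z=2, U=1, X=2, Y=1, V=2) weight 4/2079
  (W=1, Z=3, U=1, X=0, Y=1, V=1) weight 16/2079
  (W=1, Z=3, U=1, X=1, Y=0, V=1) weight 8/2079
  (W=1, Z=3, U=1, X=2, Y=1, V=1) weight 16/2079
  (W=1, Z=4, U=1, X=0, Y=1, V=0) weight 8/2079
  (W=1, Z=4, U=1, X=1, Y=0, V=0) weight 4/2079
  … 10 more
Group by Y:
  weight(Y=0) = 10/891
  weight(Y=1) = 52/891
Total weight = 10/891 + 52/891 = 62/891
P(Y=0 | obs) = 10/891 / 62/891 = 5/31
P(Y=1 | obs) = 52/891 / 62/891 = 26/31

P(Y = 0 | obs) = 5/31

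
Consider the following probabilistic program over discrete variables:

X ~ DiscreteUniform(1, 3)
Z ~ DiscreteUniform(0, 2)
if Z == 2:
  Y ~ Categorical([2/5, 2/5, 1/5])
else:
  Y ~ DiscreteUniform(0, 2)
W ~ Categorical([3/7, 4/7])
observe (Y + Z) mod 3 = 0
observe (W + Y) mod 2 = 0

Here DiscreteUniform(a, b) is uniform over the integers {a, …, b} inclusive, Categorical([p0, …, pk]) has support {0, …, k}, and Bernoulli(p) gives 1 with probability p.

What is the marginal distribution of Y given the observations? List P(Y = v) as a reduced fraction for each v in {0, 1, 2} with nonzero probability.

P(Y=0) = 5/18, P(Y=1) = 4/9, P(Y=2) = 5/18

Enumerate traces; 9 have nonzero weight after conditioning:
  (X=1, Z=0, Y=0, W=0) weight 1/63
  (X=1, Z=1, Y=2, W=0) weight 1/63
  (X=1, Z=2, Y=1, W=1) weight 8/315
  (X=2, Z=0, Y=0, W=0) weight 1/63
  (X=2, Z=1, Y=2, W=0) weight 1/63
  (X=2, Z=2, Y=1, W=1) weight 8/315
  (X=3, Z=0, Y=0, W=0) weight 1/63
  (X=3, Z=1, Y=2, W=0) weight 1/63
  … 1 more
Group by Y:
  weight(Y=0) = 1/21
  weight(Y=1) = 8/105
  weight(Y=2) = 1/21
Total weight = 1/21 + 8/105 + 1/21 = 6/35
P(Y=0 | obs) = 1/21 / 6/35 = 5/18
P(Y=1 | obs) = 8/105 / 6/35 = 4/9
P(Y=2 | obs) = 1/21 / 6/35 = 5/18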